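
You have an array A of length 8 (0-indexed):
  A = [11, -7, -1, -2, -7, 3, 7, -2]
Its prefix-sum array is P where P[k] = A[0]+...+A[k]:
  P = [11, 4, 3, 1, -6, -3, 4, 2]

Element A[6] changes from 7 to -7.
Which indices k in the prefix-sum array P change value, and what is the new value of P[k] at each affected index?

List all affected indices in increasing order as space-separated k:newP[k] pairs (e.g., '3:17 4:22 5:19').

P[k] = A[0] + ... + A[k]
P[k] includes A[6] iff k >= 6
Affected indices: 6, 7, ..., 7; delta = -14
  P[6]: 4 + -14 = -10
  P[7]: 2 + -14 = -12

Answer: 6:-10 7:-12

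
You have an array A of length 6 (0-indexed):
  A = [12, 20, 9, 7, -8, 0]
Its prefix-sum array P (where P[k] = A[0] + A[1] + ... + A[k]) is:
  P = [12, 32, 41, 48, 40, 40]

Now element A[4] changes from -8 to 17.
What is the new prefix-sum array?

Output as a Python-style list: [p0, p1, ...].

Change: A[4] -8 -> 17, delta = 25
P[k] for k < 4: unchanged (A[4] not included)
P[k] for k >= 4: shift by delta = 25
  P[0] = 12 + 0 = 12
  P[1] = 32 + 0 = 32
  P[2] = 41 + 0 = 41
  P[3] = 48 + 0 = 48
  P[4] = 40 + 25 = 65
  P[5] = 40 + 25 = 65

Answer: [12, 32, 41, 48, 65, 65]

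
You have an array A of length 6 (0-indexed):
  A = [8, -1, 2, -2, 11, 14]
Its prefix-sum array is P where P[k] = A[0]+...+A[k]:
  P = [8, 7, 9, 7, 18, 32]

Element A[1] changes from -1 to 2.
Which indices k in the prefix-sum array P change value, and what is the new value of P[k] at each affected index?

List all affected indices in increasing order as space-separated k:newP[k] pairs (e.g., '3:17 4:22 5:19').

Answer: 1:10 2:12 3:10 4:21 5:35

Derivation:
P[k] = A[0] + ... + A[k]
P[k] includes A[1] iff k >= 1
Affected indices: 1, 2, ..., 5; delta = 3
  P[1]: 7 + 3 = 10
  P[2]: 9 + 3 = 12
  P[3]: 7 + 3 = 10
  P[4]: 18 + 3 = 21
  P[5]: 32 + 3 = 35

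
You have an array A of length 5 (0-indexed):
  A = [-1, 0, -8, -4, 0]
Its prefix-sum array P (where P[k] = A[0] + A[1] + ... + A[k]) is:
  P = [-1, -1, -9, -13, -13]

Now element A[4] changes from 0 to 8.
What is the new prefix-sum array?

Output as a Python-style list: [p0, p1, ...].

Answer: [-1, -1, -9, -13, -5]

Derivation:
Change: A[4] 0 -> 8, delta = 8
P[k] for k < 4: unchanged (A[4] not included)
P[k] for k >= 4: shift by delta = 8
  P[0] = -1 + 0 = -1
  P[1] = -1 + 0 = -1
  P[2] = -9 + 0 = -9
  P[3] = -13 + 0 = -13
  P[4] = -13 + 8 = -5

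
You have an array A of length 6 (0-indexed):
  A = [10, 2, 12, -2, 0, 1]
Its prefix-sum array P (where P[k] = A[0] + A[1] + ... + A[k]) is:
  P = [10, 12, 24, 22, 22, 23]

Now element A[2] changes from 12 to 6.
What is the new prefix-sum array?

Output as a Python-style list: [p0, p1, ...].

Answer: [10, 12, 18, 16, 16, 17]

Derivation:
Change: A[2] 12 -> 6, delta = -6
P[k] for k < 2: unchanged (A[2] not included)
P[k] for k >= 2: shift by delta = -6
  P[0] = 10 + 0 = 10
  P[1] = 12 + 0 = 12
  P[2] = 24 + -6 = 18
  P[3] = 22 + -6 = 16
  P[4] = 22 + -6 = 16
  P[5] = 23 + -6 = 17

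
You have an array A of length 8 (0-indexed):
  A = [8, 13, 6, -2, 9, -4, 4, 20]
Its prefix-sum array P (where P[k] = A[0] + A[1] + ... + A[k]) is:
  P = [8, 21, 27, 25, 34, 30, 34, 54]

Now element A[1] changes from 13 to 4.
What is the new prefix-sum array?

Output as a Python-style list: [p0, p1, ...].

Change: A[1] 13 -> 4, delta = -9
P[k] for k < 1: unchanged (A[1] not included)
P[k] for k >= 1: shift by delta = -9
  P[0] = 8 + 0 = 8
  P[1] = 21 + -9 = 12
  P[2] = 27 + -9 = 18
  P[3] = 25 + -9 = 16
  P[4] = 34 + -9 = 25
  P[5] = 30 + -9 = 21
  P[6] = 34 + -9 = 25
  P[7] = 54 + -9 = 45

Answer: [8, 12, 18, 16, 25, 21, 25, 45]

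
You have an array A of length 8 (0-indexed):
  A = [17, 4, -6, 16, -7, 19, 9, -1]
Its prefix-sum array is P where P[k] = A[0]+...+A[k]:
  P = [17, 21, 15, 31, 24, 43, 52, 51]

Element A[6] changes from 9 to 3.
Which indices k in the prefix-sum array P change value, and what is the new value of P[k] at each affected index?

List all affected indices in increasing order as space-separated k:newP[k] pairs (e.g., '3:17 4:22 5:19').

P[k] = A[0] + ... + A[k]
P[k] includes A[6] iff k >= 6
Affected indices: 6, 7, ..., 7; delta = -6
  P[6]: 52 + -6 = 46
  P[7]: 51 + -6 = 45

Answer: 6:46 7:45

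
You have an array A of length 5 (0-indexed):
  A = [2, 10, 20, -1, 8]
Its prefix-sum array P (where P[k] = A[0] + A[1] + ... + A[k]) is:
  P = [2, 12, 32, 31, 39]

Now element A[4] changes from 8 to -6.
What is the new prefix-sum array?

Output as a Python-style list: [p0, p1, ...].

Change: A[4] 8 -> -6, delta = -14
P[k] for k < 4: unchanged (A[4] not included)
P[k] for k >= 4: shift by delta = -14
  P[0] = 2 + 0 = 2
  P[1] = 12 + 0 = 12
  P[2] = 32 + 0 = 32
  P[3] = 31 + 0 = 31
  P[4] = 39 + -14 = 25

Answer: [2, 12, 32, 31, 25]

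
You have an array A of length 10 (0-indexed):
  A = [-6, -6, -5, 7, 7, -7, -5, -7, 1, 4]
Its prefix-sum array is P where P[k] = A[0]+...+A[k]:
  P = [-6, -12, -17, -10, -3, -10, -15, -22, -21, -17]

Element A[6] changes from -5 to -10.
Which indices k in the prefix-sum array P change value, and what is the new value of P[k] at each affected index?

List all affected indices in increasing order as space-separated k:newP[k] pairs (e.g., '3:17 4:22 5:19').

Answer: 6:-20 7:-27 8:-26 9:-22

Derivation:
P[k] = A[0] + ... + A[k]
P[k] includes A[6] iff k >= 6
Affected indices: 6, 7, ..., 9; delta = -5
  P[6]: -15 + -5 = -20
  P[7]: -22 + -5 = -27
  P[8]: -21 + -5 = -26
  P[9]: -17 + -5 = -22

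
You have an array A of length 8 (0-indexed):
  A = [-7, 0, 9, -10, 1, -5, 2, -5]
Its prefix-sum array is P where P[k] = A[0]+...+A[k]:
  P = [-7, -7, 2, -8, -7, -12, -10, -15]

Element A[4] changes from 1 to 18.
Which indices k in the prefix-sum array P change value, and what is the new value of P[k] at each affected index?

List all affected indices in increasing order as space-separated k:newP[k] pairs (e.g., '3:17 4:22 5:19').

P[k] = A[0] + ... + A[k]
P[k] includes A[4] iff k >= 4
Affected indices: 4, 5, ..., 7; delta = 17
  P[4]: -7 + 17 = 10
  P[5]: -12 + 17 = 5
  P[6]: -10 + 17 = 7
  P[7]: -15 + 17 = 2

Answer: 4:10 5:5 6:7 7:2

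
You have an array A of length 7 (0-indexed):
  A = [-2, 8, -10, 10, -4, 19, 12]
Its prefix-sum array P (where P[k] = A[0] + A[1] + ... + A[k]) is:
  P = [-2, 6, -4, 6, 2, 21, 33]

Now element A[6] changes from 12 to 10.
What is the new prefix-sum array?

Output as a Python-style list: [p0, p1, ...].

Change: A[6] 12 -> 10, delta = -2
P[k] for k < 6: unchanged (A[6] not included)
P[k] for k >= 6: shift by delta = -2
  P[0] = -2 + 0 = -2
  P[1] = 6 + 0 = 6
  P[2] = -4 + 0 = -4
  P[3] = 6 + 0 = 6
  P[4] = 2 + 0 = 2
  P[5] = 21 + 0 = 21
  P[6] = 33 + -2 = 31

Answer: [-2, 6, -4, 6, 2, 21, 31]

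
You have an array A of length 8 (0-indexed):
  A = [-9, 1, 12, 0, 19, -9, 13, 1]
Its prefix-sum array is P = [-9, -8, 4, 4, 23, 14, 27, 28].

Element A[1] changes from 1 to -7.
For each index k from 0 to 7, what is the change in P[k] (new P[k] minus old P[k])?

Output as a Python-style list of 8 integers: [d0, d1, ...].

Answer: [0, -8, -8, -8, -8, -8, -8, -8]

Derivation:
Element change: A[1] 1 -> -7, delta = -8
For k < 1: P[k] unchanged, delta_P[k] = 0
For k >= 1: P[k] shifts by exactly -8
Delta array: [0, -8, -8, -8, -8, -8, -8, -8]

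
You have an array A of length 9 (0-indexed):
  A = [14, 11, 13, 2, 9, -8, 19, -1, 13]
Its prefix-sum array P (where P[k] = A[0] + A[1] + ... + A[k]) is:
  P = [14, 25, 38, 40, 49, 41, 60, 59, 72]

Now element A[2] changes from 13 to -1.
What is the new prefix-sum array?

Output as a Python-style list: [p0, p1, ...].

Answer: [14, 25, 24, 26, 35, 27, 46, 45, 58]

Derivation:
Change: A[2] 13 -> -1, delta = -14
P[k] for k < 2: unchanged (A[2] not included)
P[k] for k >= 2: shift by delta = -14
  P[0] = 14 + 0 = 14
  P[1] = 25 + 0 = 25
  P[2] = 38 + -14 = 24
  P[3] = 40 + -14 = 26
  P[4] = 49 + -14 = 35
  P[5] = 41 + -14 = 27
  P[6] = 60 + -14 = 46
  P[7] = 59 + -14 = 45
  P[8] = 72 + -14 = 58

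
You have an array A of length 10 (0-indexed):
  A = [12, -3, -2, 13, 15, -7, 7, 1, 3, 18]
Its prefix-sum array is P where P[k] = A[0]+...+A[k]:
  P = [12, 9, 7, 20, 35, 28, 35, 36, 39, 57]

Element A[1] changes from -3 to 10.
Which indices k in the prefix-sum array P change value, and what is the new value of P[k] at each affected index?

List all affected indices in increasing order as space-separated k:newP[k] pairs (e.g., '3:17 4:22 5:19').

P[k] = A[0] + ... + A[k]
P[k] includes A[1] iff k >= 1
Affected indices: 1, 2, ..., 9; delta = 13
  P[1]: 9 + 13 = 22
  P[2]: 7 + 13 = 20
  P[3]: 20 + 13 = 33
  P[4]: 35 + 13 = 48
  P[5]: 28 + 13 = 41
  P[6]: 35 + 13 = 48
  P[7]: 36 + 13 = 49
  P[8]: 39 + 13 = 52
  P[9]: 57 + 13 = 70

Answer: 1:22 2:20 3:33 4:48 5:41 6:48 7:49 8:52 9:70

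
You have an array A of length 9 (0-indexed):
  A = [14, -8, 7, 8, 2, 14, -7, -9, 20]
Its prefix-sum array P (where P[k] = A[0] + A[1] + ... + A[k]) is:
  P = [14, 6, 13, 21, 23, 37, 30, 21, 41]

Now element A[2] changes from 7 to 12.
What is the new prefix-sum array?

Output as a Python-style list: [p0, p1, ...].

Change: A[2] 7 -> 12, delta = 5
P[k] for k < 2: unchanged (A[2] not included)
P[k] for k >= 2: shift by delta = 5
  P[0] = 14 + 0 = 14
  P[1] = 6 + 0 = 6
  P[2] = 13 + 5 = 18
  P[3] = 21 + 5 = 26
  P[4] = 23 + 5 = 28
  P[5] = 37 + 5 = 42
  P[6] = 30 + 5 = 35
  P[7] = 21 + 5 = 26
  P[8] = 41 + 5 = 46

Answer: [14, 6, 18, 26, 28, 42, 35, 26, 46]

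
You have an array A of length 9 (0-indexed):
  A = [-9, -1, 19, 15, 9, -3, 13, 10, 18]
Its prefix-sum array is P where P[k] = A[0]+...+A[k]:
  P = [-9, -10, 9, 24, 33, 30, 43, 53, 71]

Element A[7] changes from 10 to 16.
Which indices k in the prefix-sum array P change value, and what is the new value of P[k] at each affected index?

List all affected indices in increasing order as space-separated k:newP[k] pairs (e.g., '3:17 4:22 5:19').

P[k] = A[0] + ... + A[k]
P[k] includes A[7] iff k >= 7
Affected indices: 7, 8, ..., 8; delta = 6
  P[7]: 53 + 6 = 59
  P[8]: 71 + 6 = 77

Answer: 7:59 8:77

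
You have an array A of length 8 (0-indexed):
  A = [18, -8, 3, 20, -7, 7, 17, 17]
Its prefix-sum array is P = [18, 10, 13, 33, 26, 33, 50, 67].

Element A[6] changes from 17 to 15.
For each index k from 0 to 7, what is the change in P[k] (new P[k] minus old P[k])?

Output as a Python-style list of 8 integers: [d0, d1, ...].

Element change: A[6] 17 -> 15, delta = -2
For k < 6: P[k] unchanged, delta_P[k] = 0
For k >= 6: P[k] shifts by exactly -2
Delta array: [0, 0, 0, 0, 0, 0, -2, -2]

Answer: [0, 0, 0, 0, 0, 0, -2, -2]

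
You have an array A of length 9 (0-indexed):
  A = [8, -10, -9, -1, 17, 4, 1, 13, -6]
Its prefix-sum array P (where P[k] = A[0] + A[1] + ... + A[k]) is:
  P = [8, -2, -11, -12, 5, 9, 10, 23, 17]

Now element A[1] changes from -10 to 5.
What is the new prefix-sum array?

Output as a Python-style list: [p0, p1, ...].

Answer: [8, 13, 4, 3, 20, 24, 25, 38, 32]

Derivation:
Change: A[1] -10 -> 5, delta = 15
P[k] for k < 1: unchanged (A[1] not included)
P[k] for k >= 1: shift by delta = 15
  P[0] = 8 + 0 = 8
  P[1] = -2 + 15 = 13
  P[2] = -11 + 15 = 4
  P[3] = -12 + 15 = 3
  P[4] = 5 + 15 = 20
  P[5] = 9 + 15 = 24
  P[6] = 10 + 15 = 25
  P[7] = 23 + 15 = 38
  P[8] = 17 + 15 = 32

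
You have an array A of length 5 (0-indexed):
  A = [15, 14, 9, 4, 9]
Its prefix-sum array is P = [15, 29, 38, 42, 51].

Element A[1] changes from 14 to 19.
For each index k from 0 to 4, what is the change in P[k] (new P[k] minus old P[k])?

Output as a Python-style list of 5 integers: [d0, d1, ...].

Answer: [0, 5, 5, 5, 5]

Derivation:
Element change: A[1] 14 -> 19, delta = 5
For k < 1: P[k] unchanged, delta_P[k] = 0
For k >= 1: P[k] shifts by exactly 5
Delta array: [0, 5, 5, 5, 5]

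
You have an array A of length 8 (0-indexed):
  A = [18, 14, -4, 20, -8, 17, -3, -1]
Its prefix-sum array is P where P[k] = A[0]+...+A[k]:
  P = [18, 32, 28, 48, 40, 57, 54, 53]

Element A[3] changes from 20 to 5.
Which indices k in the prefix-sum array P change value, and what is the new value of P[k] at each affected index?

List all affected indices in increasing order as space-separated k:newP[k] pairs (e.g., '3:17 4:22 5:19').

P[k] = A[0] + ... + A[k]
P[k] includes A[3] iff k >= 3
Affected indices: 3, 4, ..., 7; delta = -15
  P[3]: 48 + -15 = 33
  P[4]: 40 + -15 = 25
  P[5]: 57 + -15 = 42
  P[6]: 54 + -15 = 39
  P[7]: 53 + -15 = 38

Answer: 3:33 4:25 5:42 6:39 7:38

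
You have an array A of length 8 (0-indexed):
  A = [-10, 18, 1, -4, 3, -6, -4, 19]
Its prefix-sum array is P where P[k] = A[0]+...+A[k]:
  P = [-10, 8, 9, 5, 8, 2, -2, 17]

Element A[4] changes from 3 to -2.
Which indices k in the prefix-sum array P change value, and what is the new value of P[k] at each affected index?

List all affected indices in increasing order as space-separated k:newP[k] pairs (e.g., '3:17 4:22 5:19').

P[k] = A[0] + ... + A[k]
P[k] includes A[4] iff k >= 4
Affected indices: 4, 5, ..., 7; delta = -5
  P[4]: 8 + -5 = 3
  P[5]: 2 + -5 = -3
  P[6]: -2 + -5 = -7
  P[7]: 17 + -5 = 12

Answer: 4:3 5:-3 6:-7 7:12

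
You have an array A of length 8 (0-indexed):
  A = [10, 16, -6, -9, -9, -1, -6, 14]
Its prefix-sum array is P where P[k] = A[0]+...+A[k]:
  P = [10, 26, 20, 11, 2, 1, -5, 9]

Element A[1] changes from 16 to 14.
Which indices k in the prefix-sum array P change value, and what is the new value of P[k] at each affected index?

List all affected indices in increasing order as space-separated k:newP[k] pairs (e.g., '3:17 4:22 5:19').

P[k] = A[0] + ... + A[k]
P[k] includes A[1] iff k >= 1
Affected indices: 1, 2, ..., 7; delta = -2
  P[1]: 26 + -2 = 24
  P[2]: 20 + -2 = 18
  P[3]: 11 + -2 = 9
  P[4]: 2 + -2 = 0
  P[5]: 1 + -2 = -1
  P[6]: -5 + -2 = -7
  P[7]: 9 + -2 = 7

Answer: 1:24 2:18 3:9 4:0 5:-1 6:-7 7:7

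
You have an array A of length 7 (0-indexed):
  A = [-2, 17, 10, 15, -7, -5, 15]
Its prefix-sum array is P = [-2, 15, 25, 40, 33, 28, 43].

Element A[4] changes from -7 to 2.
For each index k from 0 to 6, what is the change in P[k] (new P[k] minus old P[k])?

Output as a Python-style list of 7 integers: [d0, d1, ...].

Answer: [0, 0, 0, 0, 9, 9, 9]

Derivation:
Element change: A[4] -7 -> 2, delta = 9
For k < 4: P[k] unchanged, delta_P[k] = 0
For k >= 4: P[k] shifts by exactly 9
Delta array: [0, 0, 0, 0, 9, 9, 9]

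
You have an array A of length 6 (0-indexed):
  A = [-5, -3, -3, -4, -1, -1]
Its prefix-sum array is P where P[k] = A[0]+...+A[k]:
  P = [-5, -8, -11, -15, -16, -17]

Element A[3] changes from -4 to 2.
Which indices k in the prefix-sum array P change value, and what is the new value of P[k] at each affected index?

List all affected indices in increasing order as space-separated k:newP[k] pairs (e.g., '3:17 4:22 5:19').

P[k] = A[0] + ... + A[k]
P[k] includes A[3] iff k >= 3
Affected indices: 3, 4, ..., 5; delta = 6
  P[3]: -15 + 6 = -9
  P[4]: -16 + 6 = -10
  P[5]: -17 + 6 = -11

Answer: 3:-9 4:-10 5:-11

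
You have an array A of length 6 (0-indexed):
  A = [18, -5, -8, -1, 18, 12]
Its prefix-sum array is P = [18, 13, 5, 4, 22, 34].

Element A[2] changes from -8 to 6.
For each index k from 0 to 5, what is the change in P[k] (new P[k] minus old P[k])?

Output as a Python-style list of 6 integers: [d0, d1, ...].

Element change: A[2] -8 -> 6, delta = 14
For k < 2: P[k] unchanged, delta_P[k] = 0
For k >= 2: P[k] shifts by exactly 14
Delta array: [0, 0, 14, 14, 14, 14]

Answer: [0, 0, 14, 14, 14, 14]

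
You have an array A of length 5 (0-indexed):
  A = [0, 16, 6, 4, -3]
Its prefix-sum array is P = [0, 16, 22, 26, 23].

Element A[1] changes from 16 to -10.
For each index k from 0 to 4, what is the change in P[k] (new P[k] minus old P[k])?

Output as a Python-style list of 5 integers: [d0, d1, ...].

Answer: [0, -26, -26, -26, -26]

Derivation:
Element change: A[1] 16 -> -10, delta = -26
For k < 1: P[k] unchanged, delta_P[k] = 0
For k >= 1: P[k] shifts by exactly -26
Delta array: [0, -26, -26, -26, -26]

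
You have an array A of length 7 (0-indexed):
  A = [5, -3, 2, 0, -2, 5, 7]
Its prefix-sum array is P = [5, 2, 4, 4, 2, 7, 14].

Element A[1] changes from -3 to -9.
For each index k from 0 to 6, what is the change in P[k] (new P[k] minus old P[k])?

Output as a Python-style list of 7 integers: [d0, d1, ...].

Answer: [0, -6, -6, -6, -6, -6, -6]

Derivation:
Element change: A[1] -3 -> -9, delta = -6
For k < 1: P[k] unchanged, delta_P[k] = 0
For k >= 1: P[k] shifts by exactly -6
Delta array: [0, -6, -6, -6, -6, -6, -6]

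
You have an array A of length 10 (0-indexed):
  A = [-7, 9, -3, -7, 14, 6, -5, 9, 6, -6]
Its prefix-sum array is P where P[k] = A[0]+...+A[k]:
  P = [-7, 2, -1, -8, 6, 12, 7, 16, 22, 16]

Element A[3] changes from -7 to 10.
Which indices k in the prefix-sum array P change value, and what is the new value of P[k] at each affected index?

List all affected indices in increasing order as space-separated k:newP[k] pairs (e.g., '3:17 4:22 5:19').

Answer: 3:9 4:23 5:29 6:24 7:33 8:39 9:33

Derivation:
P[k] = A[0] + ... + A[k]
P[k] includes A[3] iff k >= 3
Affected indices: 3, 4, ..., 9; delta = 17
  P[3]: -8 + 17 = 9
  P[4]: 6 + 17 = 23
  P[5]: 12 + 17 = 29
  P[6]: 7 + 17 = 24
  P[7]: 16 + 17 = 33
  P[8]: 22 + 17 = 39
  P[9]: 16 + 17 = 33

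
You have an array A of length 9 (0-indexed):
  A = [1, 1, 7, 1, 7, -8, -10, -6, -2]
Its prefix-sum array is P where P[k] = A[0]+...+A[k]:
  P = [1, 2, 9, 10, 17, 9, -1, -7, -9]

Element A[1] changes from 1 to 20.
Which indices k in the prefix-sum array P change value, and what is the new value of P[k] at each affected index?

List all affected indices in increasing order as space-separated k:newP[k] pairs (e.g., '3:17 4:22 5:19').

Answer: 1:21 2:28 3:29 4:36 5:28 6:18 7:12 8:10

Derivation:
P[k] = A[0] + ... + A[k]
P[k] includes A[1] iff k >= 1
Affected indices: 1, 2, ..., 8; delta = 19
  P[1]: 2 + 19 = 21
  P[2]: 9 + 19 = 28
  P[3]: 10 + 19 = 29
  P[4]: 17 + 19 = 36
  P[5]: 9 + 19 = 28
  P[6]: -1 + 19 = 18
  P[7]: -7 + 19 = 12
  P[8]: -9 + 19 = 10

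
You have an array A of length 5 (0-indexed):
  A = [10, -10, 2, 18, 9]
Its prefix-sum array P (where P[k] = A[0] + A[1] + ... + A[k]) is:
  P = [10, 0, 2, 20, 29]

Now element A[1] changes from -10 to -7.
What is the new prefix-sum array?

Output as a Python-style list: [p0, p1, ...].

Change: A[1] -10 -> -7, delta = 3
P[k] for k < 1: unchanged (A[1] not included)
P[k] for k >= 1: shift by delta = 3
  P[0] = 10 + 0 = 10
  P[1] = 0 + 3 = 3
  P[2] = 2 + 3 = 5
  P[3] = 20 + 3 = 23
  P[4] = 29 + 3 = 32

Answer: [10, 3, 5, 23, 32]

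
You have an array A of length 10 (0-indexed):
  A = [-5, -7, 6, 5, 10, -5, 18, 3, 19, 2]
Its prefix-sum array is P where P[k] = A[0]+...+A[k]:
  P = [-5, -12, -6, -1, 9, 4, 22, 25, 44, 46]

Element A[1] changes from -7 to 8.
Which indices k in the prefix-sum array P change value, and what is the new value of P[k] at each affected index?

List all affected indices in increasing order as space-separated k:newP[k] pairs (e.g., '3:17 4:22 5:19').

Answer: 1:3 2:9 3:14 4:24 5:19 6:37 7:40 8:59 9:61

Derivation:
P[k] = A[0] + ... + A[k]
P[k] includes A[1] iff k >= 1
Affected indices: 1, 2, ..., 9; delta = 15
  P[1]: -12 + 15 = 3
  P[2]: -6 + 15 = 9
  P[3]: -1 + 15 = 14
  P[4]: 9 + 15 = 24
  P[5]: 4 + 15 = 19
  P[6]: 22 + 15 = 37
  P[7]: 25 + 15 = 40
  P[8]: 44 + 15 = 59
  P[9]: 46 + 15 = 61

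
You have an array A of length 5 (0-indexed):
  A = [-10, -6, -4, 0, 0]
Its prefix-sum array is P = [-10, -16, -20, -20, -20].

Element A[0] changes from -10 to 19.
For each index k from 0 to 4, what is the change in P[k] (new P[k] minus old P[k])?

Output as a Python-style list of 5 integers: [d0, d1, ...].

Answer: [29, 29, 29, 29, 29]

Derivation:
Element change: A[0] -10 -> 19, delta = 29
For k < 0: P[k] unchanged, delta_P[k] = 0
For k >= 0: P[k] shifts by exactly 29
Delta array: [29, 29, 29, 29, 29]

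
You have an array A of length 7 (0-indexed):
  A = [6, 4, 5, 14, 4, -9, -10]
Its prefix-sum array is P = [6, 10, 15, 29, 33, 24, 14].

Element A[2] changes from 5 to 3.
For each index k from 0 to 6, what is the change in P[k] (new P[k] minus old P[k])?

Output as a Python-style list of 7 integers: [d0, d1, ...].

Answer: [0, 0, -2, -2, -2, -2, -2]

Derivation:
Element change: A[2] 5 -> 3, delta = -2
For k < 2: P[k] unchanged, delta_P[k] = 0
For k >= 2: P[k] shifts by exactly -2
Delta array: [0, 0, -2, -2, -2, -2, -2]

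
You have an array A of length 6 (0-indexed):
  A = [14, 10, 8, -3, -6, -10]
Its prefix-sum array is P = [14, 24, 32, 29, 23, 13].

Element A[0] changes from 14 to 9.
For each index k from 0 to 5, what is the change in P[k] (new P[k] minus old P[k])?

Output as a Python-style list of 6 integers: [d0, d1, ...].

Element change: A[0] 14 -> 9, delta = -5
For k < 0: P[k] unchanged, delta_P[k] = 0
For k >= 0: P[k] shifts by exactly -5
Delta array: [-5, -5, -5, -5, -5, -5]

Answer: [-5, -5, -5, -5, -5, -5]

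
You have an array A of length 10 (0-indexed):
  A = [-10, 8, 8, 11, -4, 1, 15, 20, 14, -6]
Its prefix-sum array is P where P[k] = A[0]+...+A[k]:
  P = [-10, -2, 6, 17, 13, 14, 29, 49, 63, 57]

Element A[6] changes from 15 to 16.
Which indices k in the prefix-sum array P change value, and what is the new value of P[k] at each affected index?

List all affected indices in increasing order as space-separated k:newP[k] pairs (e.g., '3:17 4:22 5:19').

Answer: 6:30 7:50 8:64 9:58

Derivation:
P[k] = A[0] + ... + A[k]
P[k] includes A[6] iff k >= 6
Affected indices: 6, 7, ..., 9; delta = 1
  P[6]: 29 + 1 = 30
  P[7]: 49 + 1 = 50
  P[8]: 63 + 1 = 64
  P[9]: 57 + 1 = 58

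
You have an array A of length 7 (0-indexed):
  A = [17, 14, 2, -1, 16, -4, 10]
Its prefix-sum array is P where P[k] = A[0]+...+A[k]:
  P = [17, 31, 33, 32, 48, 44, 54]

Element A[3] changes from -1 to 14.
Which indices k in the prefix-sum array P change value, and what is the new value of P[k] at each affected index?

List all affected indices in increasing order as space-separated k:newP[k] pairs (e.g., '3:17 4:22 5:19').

P[k] = A[0] + ... + A[k]
P[k] includes A[3] iff k >= 3
Affected indices: 3, 4, ..., 6; delta = 15
  P[3]: 32 + 15 = 47
  P[4]: 48 + 15 = 63
  P[5]: 44 + 15 = 59
  P[6]: 54 + 15 = 69

Answer: 3:47 4:63 5:59 6:69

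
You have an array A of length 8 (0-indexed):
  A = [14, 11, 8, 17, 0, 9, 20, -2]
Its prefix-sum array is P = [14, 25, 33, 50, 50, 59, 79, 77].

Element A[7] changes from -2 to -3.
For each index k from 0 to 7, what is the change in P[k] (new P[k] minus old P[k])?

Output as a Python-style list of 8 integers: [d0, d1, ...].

Answer: [0, 0, 0, 0, 0, 0, 0, -1]

Derivation:
Element change: A[7] -2 -> -3, delta = -1
For k < 7: P[k] unchanged, delta_P[k] = 0
For k >= 7: P[k] shifts by exactly -1
Delta array: [0, 0, 0, 0, 0, 0, 0, -1]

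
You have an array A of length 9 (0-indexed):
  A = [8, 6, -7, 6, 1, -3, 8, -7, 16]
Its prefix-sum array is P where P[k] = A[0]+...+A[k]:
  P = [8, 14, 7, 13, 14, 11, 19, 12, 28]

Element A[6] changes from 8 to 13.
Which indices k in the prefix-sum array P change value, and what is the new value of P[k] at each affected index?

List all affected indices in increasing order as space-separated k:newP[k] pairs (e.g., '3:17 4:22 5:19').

Answer: 6:24 7:17 8:33

Derivation:
P[k] = A[0] + ... + A[k]
P[k] includes A[6] iff k >= 6
Affected indices: 6, 7, ..., 8; delta = 5
  P[6]: 19 + 5 = 24
  P[7]: 12 + 5 = 17
  P[8]: 28 + 5 = 33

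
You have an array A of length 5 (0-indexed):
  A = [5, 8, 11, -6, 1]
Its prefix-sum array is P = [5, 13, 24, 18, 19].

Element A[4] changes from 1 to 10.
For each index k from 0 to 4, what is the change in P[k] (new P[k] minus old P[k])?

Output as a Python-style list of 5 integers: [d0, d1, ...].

Answer: [0, 0, 0, 0, 9]

Derivation:
Element change: A[4] 1 -> 10, delta = 9
For k < 4: P[k] unchanged, delta_P[k] = 0
For k >= 4: P[k] shifts by exactly 9
Delta array: [0, 0, 0, 0, 9]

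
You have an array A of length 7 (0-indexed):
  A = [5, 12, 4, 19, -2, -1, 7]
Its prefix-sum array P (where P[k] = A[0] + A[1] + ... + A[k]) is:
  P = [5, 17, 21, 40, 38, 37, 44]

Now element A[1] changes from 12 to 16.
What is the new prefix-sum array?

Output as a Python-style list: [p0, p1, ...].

Change: A[1] 12 -> 16, delta = 4
P[k] for k < 1: unchanged (A[1] not included)
P[k] for k >= 1: shift by delta = 4
  P[0] = 5 + 0 = 5
  P[1] = 17 + 4 = 21
  P[2] = 21 + 4 = 25
  P[3] = 40 + 4 = 44
  P[4] = 38 + 4 = 42
  P[5] = 37 + 4 = 41
  P[6] = 44 + 4 = 48

Answer: [5, 21, 25, 44, 42, 41, 48]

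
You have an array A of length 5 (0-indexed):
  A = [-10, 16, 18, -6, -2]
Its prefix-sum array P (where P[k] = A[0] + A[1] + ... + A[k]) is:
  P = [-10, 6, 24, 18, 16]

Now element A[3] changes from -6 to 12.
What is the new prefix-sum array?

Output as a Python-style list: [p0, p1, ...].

Answer: [-10, 6, 24, 36, 34]

Derivation:
Change: A[3] -6 -> 12, delta = 18
P[k] for k < 3: unchanged (A[3] not included)
P[k] for k >= 3: shift by delta = 18
  P[0] = -10 + 0 = -10
  P[1] = 6 + 0 = 6
  P[2] = 24 + 0 = 24
  P[3] = 18 + 18 = 36
  P[4] = 16 + 18 = 34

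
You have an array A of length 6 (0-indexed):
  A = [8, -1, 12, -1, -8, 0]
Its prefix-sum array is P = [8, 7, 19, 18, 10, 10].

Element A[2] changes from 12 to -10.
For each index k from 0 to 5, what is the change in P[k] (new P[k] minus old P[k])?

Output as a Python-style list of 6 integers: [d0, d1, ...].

Answer: [0, 0, -22, -22, -22, -22]

Derivation:
Element change: A[2] 12 -> -10, delta = -22
For k < 2: P[k] unchanged, delta_P[k] = 0
For k >= 2: P[k] shifts by exactly -22
Delta array: [0, 0, -22, -22, -22, -22]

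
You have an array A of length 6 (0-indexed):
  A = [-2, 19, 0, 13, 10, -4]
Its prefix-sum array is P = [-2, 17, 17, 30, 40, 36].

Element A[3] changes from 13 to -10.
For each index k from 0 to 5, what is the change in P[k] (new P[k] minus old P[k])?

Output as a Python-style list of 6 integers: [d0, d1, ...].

Element change: A[3] 13 -> -10, delta = -23
For k < 3: P[k] unchanged, delta_P[k] = 0
For k >= 3: P[k] shifts by exactly -23
Delta array: [0, 0, 0, -23, -23, -23]

Answer: [0, 0, 0, -23, -23, -23]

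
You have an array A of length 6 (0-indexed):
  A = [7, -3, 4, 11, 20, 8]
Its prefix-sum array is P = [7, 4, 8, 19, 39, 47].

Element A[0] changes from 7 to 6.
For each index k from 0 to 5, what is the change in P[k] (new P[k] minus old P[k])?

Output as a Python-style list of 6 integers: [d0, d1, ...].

Element change: A[0] 7 -> 6, delta = -1
For k < 0: P[k] unchanged, delta_P[k] = 0
For k >= 0: P[k] shifts by exactly -1
Delta array: [-1, -1, -1, -1, -1, -1]

Answer: [-1, -1, -1, -1, -1, -1]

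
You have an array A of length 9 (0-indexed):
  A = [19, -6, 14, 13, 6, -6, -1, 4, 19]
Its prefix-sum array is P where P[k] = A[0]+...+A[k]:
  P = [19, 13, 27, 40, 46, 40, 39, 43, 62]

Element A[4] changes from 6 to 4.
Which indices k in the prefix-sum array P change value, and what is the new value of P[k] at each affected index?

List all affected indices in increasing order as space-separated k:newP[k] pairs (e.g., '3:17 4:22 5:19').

P[k] = A[0] + ... + A[k]
P[k] includes A[4] iff k >= 4
Affected indices: 4, 5, ..., 8; delta = -2
  P[4]: 46 + -2 = 44
  P[5]: 40 + -2 = 38
  P[6]: 39 + -2 = 37
  P[7]: 43 + -2 = 41
  P[8]: 62 + -2 = 60

Answer: 4:44 5:38 6:37 7:41 8:60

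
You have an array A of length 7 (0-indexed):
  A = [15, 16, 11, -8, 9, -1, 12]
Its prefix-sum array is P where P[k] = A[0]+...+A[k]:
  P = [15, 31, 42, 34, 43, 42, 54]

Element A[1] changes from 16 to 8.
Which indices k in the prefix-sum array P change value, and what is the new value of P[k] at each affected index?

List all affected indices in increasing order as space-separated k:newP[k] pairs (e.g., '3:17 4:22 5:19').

Answer: 1:23 2:34 3:26 4:35 5:34 6:46

Derivation:
P[k] = A[0] + ... + A[k]
P[k] includes A[1] iff k >= 1
Affected indices: 1, 2, ..., 6; delta = -8
  P[1]: 31 + -8 = 23
  P[2]: 42 + -8 = 34
  P[3]: 34 + -8 = 26
  P[4]: 43 + -8 = 35
  P[5]: 42 + -8 = 34
  P[6]: 54 + -8 = 46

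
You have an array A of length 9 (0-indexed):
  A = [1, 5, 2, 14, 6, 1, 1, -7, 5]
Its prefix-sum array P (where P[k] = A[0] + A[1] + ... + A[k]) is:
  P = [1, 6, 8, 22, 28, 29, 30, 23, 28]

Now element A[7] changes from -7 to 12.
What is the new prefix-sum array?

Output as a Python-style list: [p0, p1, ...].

Answer: [1, 6, 8, 22, 28, 29, 30, 42, 47]

Derivation:
Change: A[7] -7 -> 12, delta = 19
P[k] for k < 7: unchanged (A[7] not included)
P[k] for k >= 7: shift by delta = 19
  P[0] = 1 + 0 = 1
  P[1] = 6 + 0 = 6
  P[2] = 8 + 0 = 8
  P[3] = 22 + 0 = 22
  P[4] = 28 + 0 = 28
  P[5] = 29 + 0 = 29
  P[6] = 30 + 0 = 30
  P[7] = 23 + 19 = 42
  P[8] = 28 + 19 = 47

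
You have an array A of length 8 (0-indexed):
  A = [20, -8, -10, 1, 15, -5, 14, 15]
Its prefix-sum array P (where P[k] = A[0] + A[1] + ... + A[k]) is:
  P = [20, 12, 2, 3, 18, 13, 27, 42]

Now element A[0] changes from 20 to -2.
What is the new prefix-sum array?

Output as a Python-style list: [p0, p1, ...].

Change: A[0] 20 -> -2, delta = -22
P[k] for k < 0: unchanged (A[0] not included)
P[k] for k >= 0: shift by delta = -22
  P[0] = 20 + -22 = -2
  P[1] = 12 + -22 = -10
  P[2] = 2 + -22 = -20
  P[3] = 3 + -22 = -19
  P[4] = 18 + -22 = -4
  P[5] = 13 + -22 = -9
  P[6] = 27 + -22 = 5
  P[7] = 42 + -22 = 20

Answer: [-2, -10, -20, -19, -4, -9, 5, 20]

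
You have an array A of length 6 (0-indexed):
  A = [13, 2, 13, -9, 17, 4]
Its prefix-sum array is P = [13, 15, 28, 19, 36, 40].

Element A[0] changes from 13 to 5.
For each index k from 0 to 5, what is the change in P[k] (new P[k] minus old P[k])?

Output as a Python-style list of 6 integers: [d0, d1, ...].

Element change: A[0] 13 -> 5, delta = -8
For k < 0: P[k] unchanged, delta_P[k] = 0
For k >= 0: P[k] shifts by exactly -8
Delta array: [-8, -8, -8, -8, -8, -8]

Answer: [-8, -8, -8, -8, -8, -8]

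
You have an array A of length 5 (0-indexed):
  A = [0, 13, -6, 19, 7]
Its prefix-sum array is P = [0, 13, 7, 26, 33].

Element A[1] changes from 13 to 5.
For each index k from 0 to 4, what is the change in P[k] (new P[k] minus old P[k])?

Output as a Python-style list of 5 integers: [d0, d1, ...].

Answer: [0, -8, -8, -8, -8]

Derivation:
Element change: A[1] 13 -> 5, delta = -8
For k < 1: P[k] unchanged, delta_P[k] = 0
For k >= 1: P[k] shifts by exactly -8
Delta array: [0, -8, -8, -8, -8]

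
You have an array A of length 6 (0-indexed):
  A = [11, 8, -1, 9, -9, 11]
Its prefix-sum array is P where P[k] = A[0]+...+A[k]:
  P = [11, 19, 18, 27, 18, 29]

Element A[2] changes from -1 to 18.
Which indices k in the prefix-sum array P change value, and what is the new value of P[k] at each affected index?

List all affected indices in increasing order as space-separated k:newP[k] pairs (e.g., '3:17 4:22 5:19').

P[k] = A[0] + ... + A[k]
P[k] includes A[2] iff k >= 2
Affected indices: 2, 3, ..., 5; delta = 19
  P[2]: 18 + 19 = 37
  P[3]: 27 + 19 = 46
  P[4]: 18 + 19 = 37
  P[5]: 29 + 19 = 48

Answer: 2:37 3:46 4:37 5:48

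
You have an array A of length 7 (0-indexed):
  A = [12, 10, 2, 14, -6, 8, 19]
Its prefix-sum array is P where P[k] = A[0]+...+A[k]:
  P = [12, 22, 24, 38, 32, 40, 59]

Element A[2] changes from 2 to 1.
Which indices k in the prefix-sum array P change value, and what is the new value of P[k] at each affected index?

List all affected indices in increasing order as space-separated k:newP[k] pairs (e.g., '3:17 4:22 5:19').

Answer: 2:23 3:37 4:31 5:39 6:58

Derivation:
P[k] = A[0] + ... + A[k]
P[k] includes A[2] iff k >= 2
Affected indices: 2, 3, ..., 6; delta = -1
  P[2]: 24 + -1 = 23
  P[3]: 38 + -1 = 37
  P[4]: 32 + -1 = 31
  P[5]: 40 + -1 = 39
  P[6]: 59 + -1 = 58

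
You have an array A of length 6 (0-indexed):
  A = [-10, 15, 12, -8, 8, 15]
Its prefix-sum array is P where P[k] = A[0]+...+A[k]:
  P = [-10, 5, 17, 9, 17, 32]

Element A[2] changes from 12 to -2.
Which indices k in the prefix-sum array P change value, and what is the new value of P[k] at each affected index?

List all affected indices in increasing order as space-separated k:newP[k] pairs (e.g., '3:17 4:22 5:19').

P[k] = A[0] + ... + A[k]
P[k] includes A[2] iff k >= 2
Affected indices: 2, 3, ..., 5; delta = -14
  P[2]: 17 + -14 = 3
  P[3]: 9 + -14 = -5
  P[4]: 17 + -14 = 3
  P[5]: 32 + -14 = 18

Answer: 2:3 3:-5 4:3 5:18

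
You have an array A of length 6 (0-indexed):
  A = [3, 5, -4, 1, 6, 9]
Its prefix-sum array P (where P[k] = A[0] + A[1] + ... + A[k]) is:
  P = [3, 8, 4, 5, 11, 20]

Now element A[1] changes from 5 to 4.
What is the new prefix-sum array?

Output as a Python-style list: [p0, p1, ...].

Answer: [3, 7, 3, 4, 10, 19]

Derivation:
Change: A[1] 5 -> 4, delta = -1
P[k] for k < 1: unchanged (A[1] not included)
P[k] for k >= 1: shift by delta = -1
  P[0] = 3 + 0 = 3
  P[1] = 8 + -1 = 7
  P[2] = 4 + -1 = 3
  P[3] = 5 + -1 = 4
  P[4] = 11 + -1 = 10
  P[5] = 20 + -1 = 19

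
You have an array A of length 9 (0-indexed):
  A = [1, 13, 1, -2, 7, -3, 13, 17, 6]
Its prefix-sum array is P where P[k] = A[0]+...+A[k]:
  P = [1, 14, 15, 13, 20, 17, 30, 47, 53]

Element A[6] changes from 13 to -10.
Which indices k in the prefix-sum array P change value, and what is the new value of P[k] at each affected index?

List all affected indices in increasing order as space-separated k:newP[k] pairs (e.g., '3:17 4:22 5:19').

Answer: 6:7 7:24 8:30

Derivation:
P[k] = A[0] + ... + A[k]
P[k] includes A[6] iff k >= 6
Affected indices: 6, 7, ..., 8; delta = -23
  P[6]: 30 + -23 = 7
  P[7]: 47 + -23 = 24
  P[8]: 53 + -23 = 30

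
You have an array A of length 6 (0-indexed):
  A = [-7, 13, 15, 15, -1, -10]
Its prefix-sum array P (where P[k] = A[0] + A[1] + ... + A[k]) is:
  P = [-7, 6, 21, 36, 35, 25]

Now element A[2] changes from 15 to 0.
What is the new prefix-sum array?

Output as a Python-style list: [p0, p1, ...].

Answer: [-7, 6, 6, 21, 20, 10]

Derivation:
Change: A[2] 15 -> 0, delta = -15
P[k] for k < 2: unchanged (A[2] not included)
P[k] for k >= 2: shift by delta = -15
  P[0] = -7 + 0 = -7
  P[1] = 6 + 0 = 6
  P[2] = 21 + -15 = 6
  P[3] = 36 + -15 = 21
  P[4] = 35 + -15 = 20
  P[5] = 25 + -15 = 10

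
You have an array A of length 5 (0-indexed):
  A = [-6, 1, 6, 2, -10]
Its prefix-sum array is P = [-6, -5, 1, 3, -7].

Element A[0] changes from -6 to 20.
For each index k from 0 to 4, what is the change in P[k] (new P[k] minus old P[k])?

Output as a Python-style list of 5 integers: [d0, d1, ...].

Answer: [26, 26, 26, 26, 26]

Derivation:
Element change: A[0] -6 -> 20, delta = 26
For k < 0: P[k] unchanged, delta_P[k] = 0
For k >= 0: P[k] shifts by exactly 26
Delta array: [26, 26, 26, 26, 26]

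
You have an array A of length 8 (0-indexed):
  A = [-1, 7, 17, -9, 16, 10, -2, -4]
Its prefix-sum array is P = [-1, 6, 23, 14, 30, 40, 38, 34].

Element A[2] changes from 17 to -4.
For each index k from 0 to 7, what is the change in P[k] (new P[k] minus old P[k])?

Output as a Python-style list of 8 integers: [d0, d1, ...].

Element change: A[2] 17 -> -4, delta = -21
For k < 2: P[k] unchanged, delta_P[k] = 0
For k >= 2: P[k] shifts by exactly -21
Delta array: [0, 0, -21, -21, -21, -21, -21, -21]

Answer: [0, 0, -21, -21, -21, -21, -21, -21]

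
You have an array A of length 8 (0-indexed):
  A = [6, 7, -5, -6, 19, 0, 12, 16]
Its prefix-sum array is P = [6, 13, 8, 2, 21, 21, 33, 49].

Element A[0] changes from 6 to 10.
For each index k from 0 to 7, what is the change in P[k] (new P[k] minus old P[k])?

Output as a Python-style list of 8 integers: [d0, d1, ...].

Answer: [4, 4, 4, 4, 4, 4, 4, 4]

Derivation:
Element change: A[0] 6 -> 10, delta = 4
For k < 0: P[k] unchanged, delta_P[k] = 0
For k >= 0: P[k] shifts by exactly 4
Delta array: [4, 4, 4, 4, 4, 4, 4, 4]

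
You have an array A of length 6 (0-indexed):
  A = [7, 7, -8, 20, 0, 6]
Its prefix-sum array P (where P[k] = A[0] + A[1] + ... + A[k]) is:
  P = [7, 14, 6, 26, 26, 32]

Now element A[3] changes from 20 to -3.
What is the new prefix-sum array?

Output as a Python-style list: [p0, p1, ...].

Change: A[3] 20 -> -3, delta = -23
P[k] for k < 3: unchanged (A[3] not included)
P[k] for k >= 3: shift by delta = -23
  P[0] = 7 + 0 = 7
  P[1] = 14 + 0 = 14
  P[2] = 6 + 0 = 6
  P[3] = 26 + -23 = 3
  P[4] = 26 + -23 = 3
  P[5] = 32 + -23 = 9

Answer: [7, 14, 6, 3, 3, 9]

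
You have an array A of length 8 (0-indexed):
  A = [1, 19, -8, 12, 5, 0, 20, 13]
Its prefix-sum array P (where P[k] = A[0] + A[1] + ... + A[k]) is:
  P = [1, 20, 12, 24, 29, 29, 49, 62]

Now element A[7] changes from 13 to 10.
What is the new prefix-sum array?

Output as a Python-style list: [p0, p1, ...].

Change: A[7] 13 -> 10, delta = -3
P[k] for k < 7: unchanged (A[7] not included)
P[k] for k >= 7: shift by delta = -3
  P[0] = 1 + 0 = 1
  P[1] = 20 + 0 = 20
  P[2] = 12 + 0 = 12
  P[3] = 24 + 0 = 24
  P[4] = 29 + 0 = 29
  P[5] = 29 + 0 = 29
  P[6] = 49 + 0 = 49
  P[7] = 62 + -3 = 59

Answer: [1, 20, 12, 24, 29, 29, 49, 59]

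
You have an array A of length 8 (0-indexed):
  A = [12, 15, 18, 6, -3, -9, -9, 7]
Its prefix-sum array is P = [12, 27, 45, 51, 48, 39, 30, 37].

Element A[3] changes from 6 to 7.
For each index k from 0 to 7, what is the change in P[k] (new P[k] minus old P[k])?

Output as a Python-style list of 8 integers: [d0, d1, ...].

Element change: A[3] 6 -> 7, delta = 1
For k < 3: P[k] unchanged, delta_P[k] = 0
For k >= 3: P[k] shifts by exactly 1
Delta array: [0, 0, 0, 1, 1, 1, 1, 1]

Answer: [0, 0, 0, 1, 1, 1, 1, 1]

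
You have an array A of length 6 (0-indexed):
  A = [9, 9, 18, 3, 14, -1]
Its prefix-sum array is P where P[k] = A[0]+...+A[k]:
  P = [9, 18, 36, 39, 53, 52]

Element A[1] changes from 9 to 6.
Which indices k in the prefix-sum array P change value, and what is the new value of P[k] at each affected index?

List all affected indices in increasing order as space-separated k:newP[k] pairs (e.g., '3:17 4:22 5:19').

P[k] = A[0] + ... + A[k]
P[k] includes A[1] iff k >= 1
Affected indices: 1, 2, ..., 5; delta = -3
  P[1]: 18 + -3 = 15
  P[2]: 36 + -3 = 33
  P[3]: 39 + -3 = 36
  P[4]: 53 + -3 = 50
  P[5]: 52 + -3 = 49

Answer: 1:15 2:33 3:36 4:50 5:49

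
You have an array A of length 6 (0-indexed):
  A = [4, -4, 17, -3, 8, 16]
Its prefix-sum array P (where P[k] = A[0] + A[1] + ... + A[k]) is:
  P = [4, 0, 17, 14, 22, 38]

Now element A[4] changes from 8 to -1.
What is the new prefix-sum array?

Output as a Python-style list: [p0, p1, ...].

Answer: [4, 0, 17, 14, 13, 29]

Derivation:
Change: A[4] 8 -> -1, delta = -9
P[k] for k < 4: unchanged (A[4] not included)
P[k] for k >= 4: shift by delta = -9
  P[0] = 4 + 0 = 4
  P[1] = 0 + 0 = 0
  P[2] = 17 + 0 = 17
  P[3] = 14 + 0 = 14
  P[4] = 22 + -9 = 13
  P[5] = 38 + -9 = 29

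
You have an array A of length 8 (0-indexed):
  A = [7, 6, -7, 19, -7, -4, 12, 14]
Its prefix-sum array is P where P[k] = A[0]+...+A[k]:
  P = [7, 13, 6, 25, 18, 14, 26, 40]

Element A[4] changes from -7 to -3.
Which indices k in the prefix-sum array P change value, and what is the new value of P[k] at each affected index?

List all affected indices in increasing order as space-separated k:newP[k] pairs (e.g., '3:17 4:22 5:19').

P[k] = A[0] + ... + A[k]
P[k] includes A[4] iff k >= 4
Affected indices: 4, 5, ..., 7; delta = 4
  P[4]: 18 + 4 = 22
  P[5]: 14 + 4 = 18
  P[6]: 26 + 4 = 30
  P[7]: 40 + 4 = 44

Answer: 4:22 5:18 6:30 7:44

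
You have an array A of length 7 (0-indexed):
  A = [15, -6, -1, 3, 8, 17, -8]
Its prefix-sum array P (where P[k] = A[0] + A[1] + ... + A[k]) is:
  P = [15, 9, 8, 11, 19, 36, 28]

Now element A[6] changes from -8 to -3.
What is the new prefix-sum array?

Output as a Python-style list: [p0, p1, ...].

Answer: [15, 9, 8, 11, 19, 36, 33]

Derivation:
Change: A[6] -8 -> -3, delta = 5
P[k] for k < 6: unchanged (A[6] not included)
P[k] for k >= 6: shift by delta = 5
  P[0] = 15 + 0 = 15
  P[1] = 9 + 0 = 9
  P[2] = 8 + 0 = 8
  P[3] = 11 + 0 = 11
  P[4] = 19 + 0 = 19
  P[5] = 36 + 0 = 36
  P[6] = 28 + 5 = 33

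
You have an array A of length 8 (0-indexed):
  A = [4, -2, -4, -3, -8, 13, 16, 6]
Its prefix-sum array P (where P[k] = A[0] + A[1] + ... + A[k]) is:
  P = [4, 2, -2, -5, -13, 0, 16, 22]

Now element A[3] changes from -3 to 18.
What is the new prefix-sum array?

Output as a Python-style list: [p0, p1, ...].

Answer: [4, 2, -2, 16, 8, 21, 37, 43]

Derivation:
Change: A[3] -3 -> 18, delta = 21
P[k] for k < 3: unchanged (A[3] not included)
P[k] for k >= 3: shift by delta = 21
  P[0] = 4 + 0 = 4
  P[1] = 2 + 0 = 2
  P[2] = -2 + 0 = -2
  P[3] = -5 + 21 = 16
  P[4] = -13 + 21 = 8
  P[5] = 0 + 21 = 21
  P[6] = 16 + 21 = 37
  P[7] = 22 + 21 = 43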